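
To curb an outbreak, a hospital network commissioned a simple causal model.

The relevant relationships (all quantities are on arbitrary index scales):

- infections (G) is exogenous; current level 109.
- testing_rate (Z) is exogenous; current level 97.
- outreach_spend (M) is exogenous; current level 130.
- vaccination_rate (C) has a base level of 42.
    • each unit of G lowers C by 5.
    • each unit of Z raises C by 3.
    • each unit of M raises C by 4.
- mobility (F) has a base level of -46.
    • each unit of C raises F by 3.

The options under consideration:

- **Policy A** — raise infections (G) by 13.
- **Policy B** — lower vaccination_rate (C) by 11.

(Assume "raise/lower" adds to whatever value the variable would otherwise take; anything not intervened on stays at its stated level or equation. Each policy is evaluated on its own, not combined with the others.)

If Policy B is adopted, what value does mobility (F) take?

Policy B (C − 11):
  G = 109
  Z = 97
  M = 130
  C = 42 − 5·109 + 3·97 + 4·130 (−11 from intervention) = 297
  F = -46 + 3·297 = 845

845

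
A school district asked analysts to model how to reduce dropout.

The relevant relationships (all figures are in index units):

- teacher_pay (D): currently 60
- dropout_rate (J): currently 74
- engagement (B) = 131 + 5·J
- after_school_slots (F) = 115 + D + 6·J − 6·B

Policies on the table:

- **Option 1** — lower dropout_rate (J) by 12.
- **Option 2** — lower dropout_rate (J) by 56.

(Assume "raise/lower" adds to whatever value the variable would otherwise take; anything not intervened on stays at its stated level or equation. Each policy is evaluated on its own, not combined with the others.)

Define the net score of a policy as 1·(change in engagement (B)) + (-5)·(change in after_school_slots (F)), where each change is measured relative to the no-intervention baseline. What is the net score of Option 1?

-1500

Baseline:
  D = 60
  J = 74
  B = 131 + 5·74 = 501
  F = 115 + 60 + 6·74 − 6·501 = -2387
Option 1 (J − 12):
  D = 60
  J = 74 − 12 = 62
  B = 131 + 5·62 = 441
  F = 115 + 60 + 6·62 − 6·441 = -2099
ΔB = 441 − 501 = -60; ΔF = -2099 − (-2387) = 288
Score = 1·(-60) + (-5)·288 = -1500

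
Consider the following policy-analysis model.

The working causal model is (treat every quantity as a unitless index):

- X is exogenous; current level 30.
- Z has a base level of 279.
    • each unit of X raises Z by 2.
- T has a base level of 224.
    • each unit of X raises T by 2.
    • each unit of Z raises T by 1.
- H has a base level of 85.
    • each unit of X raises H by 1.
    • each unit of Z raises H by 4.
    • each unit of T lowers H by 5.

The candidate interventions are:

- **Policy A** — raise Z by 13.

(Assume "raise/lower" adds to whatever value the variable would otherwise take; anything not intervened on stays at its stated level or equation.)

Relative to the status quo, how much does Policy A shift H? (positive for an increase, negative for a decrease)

-13

Baseline:
  X = 30
  Z = 279 + 2·30 = 339
  T = 224 + 2·30 + 339 = 623
  H = 85 + 30 + 4·339 − 5·623 = -1644
Policy A (Z + 13):
  X = 30
  Z = 279 + 2·30 (+13 from intervention) = 352
  T = 224 + 2·30 + 352 = 636
  H = 85 + 30 + 4·352 − 5·636 = -1657
Change in H: -1657 − (-1644) = -13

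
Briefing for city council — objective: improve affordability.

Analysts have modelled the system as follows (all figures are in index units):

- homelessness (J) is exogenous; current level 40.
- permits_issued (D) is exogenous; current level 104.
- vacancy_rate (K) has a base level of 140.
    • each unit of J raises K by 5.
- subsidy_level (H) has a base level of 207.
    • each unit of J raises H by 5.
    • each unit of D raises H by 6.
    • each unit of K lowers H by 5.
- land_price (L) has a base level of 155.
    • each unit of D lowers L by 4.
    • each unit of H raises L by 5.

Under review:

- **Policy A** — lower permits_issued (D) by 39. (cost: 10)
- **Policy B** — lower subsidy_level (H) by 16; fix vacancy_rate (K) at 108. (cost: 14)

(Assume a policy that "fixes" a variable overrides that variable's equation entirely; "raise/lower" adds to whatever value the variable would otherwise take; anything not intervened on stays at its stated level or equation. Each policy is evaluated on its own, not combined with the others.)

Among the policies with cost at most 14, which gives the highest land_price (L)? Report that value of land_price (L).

Policy A (D − 39):
  J = 40
  D = 104 − 39 = 65
  K = 140 + 5·40 = 340
  H = 207 + 5·40 + 6·65 − 5·340 = -903
  L = 155 − 4·65 + 5·(-903) = -4620
Policy B (H − 16, K := 108):
  J = 40
  D = 104
  K = 108
  H = 207 + 5·40 + 6·104 − 5·108 (−16 from intervention) = 475
  L = 155 − 4·104 + 5·475 = 2114
Comparing — Policy A: L=-4620, Policy B: L=2114. Highest is 2114 (Policy B).

2114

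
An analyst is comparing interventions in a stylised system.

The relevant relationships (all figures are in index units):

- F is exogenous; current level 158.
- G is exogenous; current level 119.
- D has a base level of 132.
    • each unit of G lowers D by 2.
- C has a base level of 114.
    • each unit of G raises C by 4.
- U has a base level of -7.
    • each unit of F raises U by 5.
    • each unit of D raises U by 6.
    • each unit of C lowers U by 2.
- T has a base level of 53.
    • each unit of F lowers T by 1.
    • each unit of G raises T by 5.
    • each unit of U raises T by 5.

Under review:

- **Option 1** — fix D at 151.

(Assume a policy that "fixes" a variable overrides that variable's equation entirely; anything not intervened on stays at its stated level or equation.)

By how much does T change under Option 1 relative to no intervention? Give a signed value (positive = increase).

Baseline:
  F = 158
  G = 119
  D = 132 − 2·119 = -106
  C = 114 + 4·119 = 590
  U = -7 + 5·158 + 6·(-106) − 2·590 = -1033
  T = 53 − 158 + 5·119 + 5·(-1033) = -4675
Option 1 (D := 151):
  F = 158
  G = 119
  D = 151
  C = 114 + 4·119 = 590
  U = -7 + 5·158 + 6·151 − 2·590 = 509
  T = 53 − 158 + 5·119 + 5·509 = 3035
Change in T: 3035 − (-4675) = 7710

7710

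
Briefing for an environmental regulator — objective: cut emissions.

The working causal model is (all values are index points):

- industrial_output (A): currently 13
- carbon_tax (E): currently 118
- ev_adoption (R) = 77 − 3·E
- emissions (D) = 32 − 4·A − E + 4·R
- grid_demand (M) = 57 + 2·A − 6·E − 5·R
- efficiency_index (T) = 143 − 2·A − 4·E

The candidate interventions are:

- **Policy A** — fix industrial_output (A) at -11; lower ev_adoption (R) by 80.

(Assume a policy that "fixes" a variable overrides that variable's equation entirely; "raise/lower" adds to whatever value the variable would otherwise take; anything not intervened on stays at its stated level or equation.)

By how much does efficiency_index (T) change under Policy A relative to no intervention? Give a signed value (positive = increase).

Baseline:
  A = 13
  E = 118
  T = 143 − 2·13 − 4·118 = -355
Policy A (A := -11, R − 80):
  A = -11
  E = 118
  T = 143 − 2·(-11) − 4·118 = -307
Change in T: -307 − (-355) = 48

48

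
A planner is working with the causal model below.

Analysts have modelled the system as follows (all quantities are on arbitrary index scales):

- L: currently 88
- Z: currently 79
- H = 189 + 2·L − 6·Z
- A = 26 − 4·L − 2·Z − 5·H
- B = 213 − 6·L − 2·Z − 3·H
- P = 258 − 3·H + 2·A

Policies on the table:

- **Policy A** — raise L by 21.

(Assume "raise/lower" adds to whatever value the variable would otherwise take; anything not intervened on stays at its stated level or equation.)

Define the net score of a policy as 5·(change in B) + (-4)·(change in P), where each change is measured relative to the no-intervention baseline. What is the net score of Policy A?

1596

Baseline:
  L = 88
  Z = 79
  H = 189 + 2·88 − 6·79 = -109
  A = 26 − 4·88 − 2·79 − 5·(-109) = 61
  B = 213 − 6·88 − 2·79 − 3·(-109) = -146
  P = 258 − 3·(-109) + 2·61 = 707
Policy A (L + 21):
  L = 88 + 21 = 109
  Z = 79
  H = 189 + 2·109 − 6·79 = -67
  A = 26 − 4·109 − 2·79 − 5·(-67) = -233
  B = 213 − 6·109 − 2·79 − 3·(-67) = -398
  P = 258 − 3·(-67) + 2·(-233) = -7
ΔB = -398 − (-146) = -252; ΔP = -7 − 707 = -714
Score = 5·(-252) + (-4)·(-714) = 1596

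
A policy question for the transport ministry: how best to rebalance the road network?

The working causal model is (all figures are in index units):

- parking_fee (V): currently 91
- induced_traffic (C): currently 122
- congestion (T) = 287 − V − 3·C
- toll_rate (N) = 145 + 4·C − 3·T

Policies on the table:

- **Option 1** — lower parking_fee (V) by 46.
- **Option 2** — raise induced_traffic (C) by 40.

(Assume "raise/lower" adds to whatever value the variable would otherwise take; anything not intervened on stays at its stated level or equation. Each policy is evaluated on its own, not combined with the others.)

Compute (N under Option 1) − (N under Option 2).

Option 1 (V − 46):
  V = 91 − 46 = 45
  C = 122
  T = 287 − 45 − 3·122 = -124
  N = 145 + 4·122 − 3·(-124) = 1005
Option 2 (C + 40):
  V = 91
  C = 122 + 40 = 162
  T = 287 − 91 − 3·162 = -290
  N = 145 + 4·162 − 3·(-290) = 1663
N: 1005 − 1663 = -658

-658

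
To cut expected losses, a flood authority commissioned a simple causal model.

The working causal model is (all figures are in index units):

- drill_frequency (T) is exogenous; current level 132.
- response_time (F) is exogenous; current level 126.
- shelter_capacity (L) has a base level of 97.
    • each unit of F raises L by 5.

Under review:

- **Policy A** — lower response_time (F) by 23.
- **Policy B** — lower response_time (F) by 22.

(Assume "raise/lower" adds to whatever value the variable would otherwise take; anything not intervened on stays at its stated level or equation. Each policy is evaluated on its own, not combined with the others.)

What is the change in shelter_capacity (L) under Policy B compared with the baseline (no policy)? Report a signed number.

Baseline:
  F = 126
  L = 97 + 5·126 = 727
Policy B (F − 22):
  F = 126 − 22 = 104
  L = 97 + 5·104 = 617
Change in L: 617 − 727 = -110

-110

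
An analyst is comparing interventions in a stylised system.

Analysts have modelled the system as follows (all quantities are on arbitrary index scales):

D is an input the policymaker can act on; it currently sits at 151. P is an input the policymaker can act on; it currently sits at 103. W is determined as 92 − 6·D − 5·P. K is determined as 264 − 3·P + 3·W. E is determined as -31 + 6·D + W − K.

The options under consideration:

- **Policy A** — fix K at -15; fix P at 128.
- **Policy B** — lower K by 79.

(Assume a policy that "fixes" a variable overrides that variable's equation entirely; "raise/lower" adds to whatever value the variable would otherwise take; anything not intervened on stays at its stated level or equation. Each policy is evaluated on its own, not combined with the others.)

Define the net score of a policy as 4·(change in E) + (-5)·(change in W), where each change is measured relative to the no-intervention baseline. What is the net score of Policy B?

316

Baseline:
  D = 151
  P = 103
  W = 92 − 6·151 − 5·103 = -1329
  K = 264 − 3·103 + 3·(-1329) = -4032
  E = -31 + 6·151 + (-1329) − (-4032) = 3578
Policy B (K − 79):
  D = 151
  P = 103
  W = 92 − 6·151 − 5·103 = -1329
  K = 264 − 3·103 + 3·(-1329) (−79 from intervention) = -4111
  E = -31 + 6·151 + (-1329) − (-4111) = 3657
ΔE = 3657 − 3578 = 79; ΔW = -1329 − (-1329) = 0
Score = 4·79 + (-5)·0 = 316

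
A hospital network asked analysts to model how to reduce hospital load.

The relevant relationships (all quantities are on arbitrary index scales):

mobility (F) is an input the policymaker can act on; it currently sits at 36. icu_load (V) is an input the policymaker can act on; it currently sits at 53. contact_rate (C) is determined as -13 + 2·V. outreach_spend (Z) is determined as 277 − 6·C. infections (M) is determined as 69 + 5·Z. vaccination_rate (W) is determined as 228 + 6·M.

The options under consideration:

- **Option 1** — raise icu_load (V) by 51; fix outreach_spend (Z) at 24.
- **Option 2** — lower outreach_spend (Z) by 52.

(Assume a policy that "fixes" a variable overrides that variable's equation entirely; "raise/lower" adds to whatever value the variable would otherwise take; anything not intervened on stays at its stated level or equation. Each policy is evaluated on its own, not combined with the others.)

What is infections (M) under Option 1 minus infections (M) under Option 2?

1785

Option 1 (V + 51, Z := 24):
  V = 53 + 51 = 104
  C = -13 + 2·104 = 195
  Z = 24
  M = 69 + 5·24 = 189
Option 2 (Z − 52):
  V = 53
  C = -13 + 2·53 = 93
  Z = 277 − 6·93 (−52 from intervention) = -333
  M = 69 + 5·(-333) = -1596
M: 189 − (-1596) = 1785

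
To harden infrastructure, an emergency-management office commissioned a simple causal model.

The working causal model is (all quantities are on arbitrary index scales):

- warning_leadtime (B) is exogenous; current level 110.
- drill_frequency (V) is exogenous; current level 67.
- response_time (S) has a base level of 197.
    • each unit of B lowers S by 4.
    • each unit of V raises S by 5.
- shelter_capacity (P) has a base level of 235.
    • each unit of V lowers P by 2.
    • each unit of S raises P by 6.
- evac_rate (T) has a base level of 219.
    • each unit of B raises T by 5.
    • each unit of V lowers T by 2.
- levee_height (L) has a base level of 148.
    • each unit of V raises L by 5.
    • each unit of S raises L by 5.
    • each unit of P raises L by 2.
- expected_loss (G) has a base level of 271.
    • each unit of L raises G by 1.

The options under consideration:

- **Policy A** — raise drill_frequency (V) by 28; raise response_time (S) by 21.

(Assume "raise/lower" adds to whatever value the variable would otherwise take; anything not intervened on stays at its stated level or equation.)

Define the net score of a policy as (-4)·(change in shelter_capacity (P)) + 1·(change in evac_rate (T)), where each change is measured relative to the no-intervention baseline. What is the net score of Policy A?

Baseline:
  B = 110
  V = 67
  S = 197 − 4·110 + 5·67 = 92
  P = 235 − 2·67 + 6·92 = 653
  T = 219 + 5·110 − 2·67 = 635
Policy A (V + 28, S + 21):
  B = 110
  V = 67 + 28 = 95
  S = 197 − 4·110 + 5·95 (+21 from intervention) = 253
  P = 235 − 2·95 + 6·253 = 1563
  T = 219 + 5·110 − 2·95 = 579
ΔP = 1563 − 653 = 910; ΔT = 579 − 635 = -56
Score = (-4)·910 + 1·(-56) = -3696

-3696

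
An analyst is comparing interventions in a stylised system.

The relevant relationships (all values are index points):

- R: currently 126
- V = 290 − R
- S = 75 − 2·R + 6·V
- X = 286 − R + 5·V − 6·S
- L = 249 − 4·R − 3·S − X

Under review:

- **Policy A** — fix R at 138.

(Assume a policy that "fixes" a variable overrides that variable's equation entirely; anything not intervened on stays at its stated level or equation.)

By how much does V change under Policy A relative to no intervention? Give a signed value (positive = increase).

-12

Baseline:
  R = 126
  V = 290 − 126 = 164
Policy A (R := 138):
  R = 138
  V = 290 − 138 = 152
Change in V: 152 − 164 = -12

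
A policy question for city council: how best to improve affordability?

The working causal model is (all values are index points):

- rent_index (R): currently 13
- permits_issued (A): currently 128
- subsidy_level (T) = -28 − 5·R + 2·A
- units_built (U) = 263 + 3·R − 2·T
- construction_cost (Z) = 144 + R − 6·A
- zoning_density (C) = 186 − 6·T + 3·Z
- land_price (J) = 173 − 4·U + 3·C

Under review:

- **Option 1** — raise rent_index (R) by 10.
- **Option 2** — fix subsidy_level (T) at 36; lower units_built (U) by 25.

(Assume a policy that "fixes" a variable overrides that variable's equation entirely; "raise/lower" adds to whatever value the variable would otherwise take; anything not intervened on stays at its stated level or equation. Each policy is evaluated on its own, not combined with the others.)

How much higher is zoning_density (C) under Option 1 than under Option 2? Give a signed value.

-432

Option 1 (R + 10):
  R = 13 + 10 = 23
  A = 128
  T = -28 − 5·23 + 2·128 = 113
  Z = 144 + 23 − 6·128 = -601
  C = 186 − 6·113 + 3·(-601) = -2295
Option 2 (T := 36, U − 25):
  R = 13
  A = 128
  T = 36
  Z = 144 + 13 − 6·128 = -611
  C = 186 − 6·36 + 3·(-611) = -1863
C: -2295 − (-1863) = -432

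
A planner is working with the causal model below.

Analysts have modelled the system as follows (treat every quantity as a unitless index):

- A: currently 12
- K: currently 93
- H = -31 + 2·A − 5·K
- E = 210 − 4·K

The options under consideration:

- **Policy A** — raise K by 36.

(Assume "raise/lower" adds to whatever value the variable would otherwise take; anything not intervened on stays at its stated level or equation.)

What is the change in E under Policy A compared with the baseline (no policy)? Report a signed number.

-144

Baseline:
  K = 93
  E = 210 − 4·93 = -162
Policy A (K + 36):
  K = 93 + 36 = 129
  E = 210 − 4·129 = -306
Change in E: -306 − (-162) = -144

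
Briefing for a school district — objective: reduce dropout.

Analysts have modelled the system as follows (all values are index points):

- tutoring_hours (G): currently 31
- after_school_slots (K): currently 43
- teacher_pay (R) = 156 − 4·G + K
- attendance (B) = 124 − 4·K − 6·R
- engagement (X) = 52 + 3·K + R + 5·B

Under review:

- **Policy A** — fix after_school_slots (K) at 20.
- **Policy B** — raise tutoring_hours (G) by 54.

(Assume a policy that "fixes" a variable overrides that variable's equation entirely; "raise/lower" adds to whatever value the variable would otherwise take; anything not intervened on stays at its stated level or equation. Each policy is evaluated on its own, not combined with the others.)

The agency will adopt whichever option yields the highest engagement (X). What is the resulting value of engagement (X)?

4030

Policy A (K := 20):
  G = 31
  K = 20
  R = 156 − 4·31 + 20 = 52
  B = 124 − 4·20 − 6·52 = -268
  X = 52 + 3·20 + 52 + 5·(-268) = -1176
Policy B (G + 54):
  G = 31 + 54 = 85
  K = 43
  R = 156 − 4·85 + 43 = -141
  B = 124 − 4·43 − 6·(-141) = 798
  X = 52 + 3·43 + (-141) + 5·798 = 4030
Comparing — Policy A: X=-1176, Policy B: X=4030. Highest is 4030 (Policy B).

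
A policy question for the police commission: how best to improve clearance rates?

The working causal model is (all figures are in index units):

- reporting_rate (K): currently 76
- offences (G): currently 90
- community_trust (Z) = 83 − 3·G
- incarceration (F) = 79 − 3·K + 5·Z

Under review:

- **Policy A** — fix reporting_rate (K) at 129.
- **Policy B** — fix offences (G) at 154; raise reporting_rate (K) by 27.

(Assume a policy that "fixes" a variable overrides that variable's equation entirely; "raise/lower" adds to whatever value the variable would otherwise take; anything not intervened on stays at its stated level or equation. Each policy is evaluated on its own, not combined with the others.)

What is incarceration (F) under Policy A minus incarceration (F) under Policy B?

Policy A (K := 129):
  K = 129
  G = 90
  Z = 83 − 3·90 = -187
  F = 79 − 3·129 + 5·(-187) = -1243
Policy B (G := 154, K + 27):
  K = 76 + 27 = 103
  G = 154
  Z = 83 − 3·154 = -379
  F = 79 − 3·103 + 5·(-379) = -2125
F: -1243 − (-2125) = 882

882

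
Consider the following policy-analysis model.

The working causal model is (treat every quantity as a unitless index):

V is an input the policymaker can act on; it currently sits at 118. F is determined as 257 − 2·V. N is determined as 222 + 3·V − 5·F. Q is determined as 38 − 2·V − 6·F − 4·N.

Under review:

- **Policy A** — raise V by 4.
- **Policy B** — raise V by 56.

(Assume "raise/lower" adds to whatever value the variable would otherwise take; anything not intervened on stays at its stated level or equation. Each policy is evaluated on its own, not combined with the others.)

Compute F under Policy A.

13

Policy A (V + 4):
  V = 118 + 4 = 122
  F = 257 − 2·122 = 13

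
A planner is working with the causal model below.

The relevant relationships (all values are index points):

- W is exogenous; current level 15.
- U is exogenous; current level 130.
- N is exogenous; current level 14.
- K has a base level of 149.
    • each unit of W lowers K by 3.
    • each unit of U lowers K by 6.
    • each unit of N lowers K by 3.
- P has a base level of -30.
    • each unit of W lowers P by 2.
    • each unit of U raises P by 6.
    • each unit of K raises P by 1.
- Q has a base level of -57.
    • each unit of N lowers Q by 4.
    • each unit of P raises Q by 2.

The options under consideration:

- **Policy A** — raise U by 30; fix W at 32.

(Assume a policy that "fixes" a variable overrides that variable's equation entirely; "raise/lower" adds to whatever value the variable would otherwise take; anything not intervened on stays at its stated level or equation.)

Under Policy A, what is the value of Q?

-279

Policy A (U + 30, W := 32):
  W = 32
  U = 130 + 30 = 160
  N = 14
  K = 149 − 3·32 − 6·160 − 3·14 = -949
  P = -30 − 2·32 + 6·160 + (-949) = -83
  Q = -57 − 4·14 + 2·(-83) = -279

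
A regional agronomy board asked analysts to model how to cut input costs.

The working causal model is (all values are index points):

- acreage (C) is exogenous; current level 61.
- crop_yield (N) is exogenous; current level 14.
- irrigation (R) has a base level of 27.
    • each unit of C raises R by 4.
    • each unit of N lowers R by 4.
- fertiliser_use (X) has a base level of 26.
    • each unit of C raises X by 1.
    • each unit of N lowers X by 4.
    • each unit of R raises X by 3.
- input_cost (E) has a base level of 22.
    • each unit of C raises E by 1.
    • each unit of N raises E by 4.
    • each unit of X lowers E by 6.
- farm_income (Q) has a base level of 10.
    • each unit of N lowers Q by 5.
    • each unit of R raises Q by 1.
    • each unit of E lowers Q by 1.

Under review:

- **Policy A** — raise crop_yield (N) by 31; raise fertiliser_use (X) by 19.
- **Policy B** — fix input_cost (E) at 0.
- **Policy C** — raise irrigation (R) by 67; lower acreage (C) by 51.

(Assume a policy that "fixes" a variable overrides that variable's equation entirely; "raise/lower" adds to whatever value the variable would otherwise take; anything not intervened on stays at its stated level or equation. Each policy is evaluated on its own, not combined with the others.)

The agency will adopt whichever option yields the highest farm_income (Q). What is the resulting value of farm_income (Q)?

Policy A (N + 31, X + 19):
  C = 61
  N = 14 + 31 = 45
  R = 27 + 4·61 − 4·45 = 91
  X = 26 + 61 − 4·45 + 3·91 (+19 from intervention) = 199
  E = 22 + 61 + 4·45 − 6·199 = -931
  Q = 10 − 5·45 + 91 − (-931) = 807
Policy B (E := 0):
  C = 61
  N = 14
  R = 27 + 4·61 − 4·14 = 215
  X = 26 + 61 − 4·14 + 3·215 = 676
  E = 0
  Q = 10 − 5·14 + 215 − 0 = 155
Policy C (R + 67, C − 51):
  C = 61 − 51 = 10
  N = 14
  R = 27 + 4·10 − 4·14 (+67 from intervention) = 78
  X = 26 + 10 − 4·14 + 3·78 = 214
  E = 22 + 10 + 4·14 − 6·214 = -1196
  Q = 10 − 5·14 + 78 − (-1196) = 1214
Comparing — Policy A: Q=807, Policy B: Q=155, Policy C: Q=1214. Highest is 1214 (Policy C).

1214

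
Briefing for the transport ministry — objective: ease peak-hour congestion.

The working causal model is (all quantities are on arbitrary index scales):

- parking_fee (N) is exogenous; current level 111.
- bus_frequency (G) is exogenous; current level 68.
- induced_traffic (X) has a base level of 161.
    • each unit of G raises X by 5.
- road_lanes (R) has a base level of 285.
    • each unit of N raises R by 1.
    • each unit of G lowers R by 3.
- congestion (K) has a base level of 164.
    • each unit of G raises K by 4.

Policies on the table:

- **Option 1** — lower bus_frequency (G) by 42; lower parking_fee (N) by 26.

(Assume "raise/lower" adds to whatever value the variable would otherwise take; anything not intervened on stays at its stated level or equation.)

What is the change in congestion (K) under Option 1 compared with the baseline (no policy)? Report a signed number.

Baseline:
  G = 68
  K = 164 + 4·68 = 436
Option 1 (G − 42, N − 26):
  G = 68 − 42 = 26
  K = 164 + 4·26 = 268
Change in K: 268 − 436 = -168

-168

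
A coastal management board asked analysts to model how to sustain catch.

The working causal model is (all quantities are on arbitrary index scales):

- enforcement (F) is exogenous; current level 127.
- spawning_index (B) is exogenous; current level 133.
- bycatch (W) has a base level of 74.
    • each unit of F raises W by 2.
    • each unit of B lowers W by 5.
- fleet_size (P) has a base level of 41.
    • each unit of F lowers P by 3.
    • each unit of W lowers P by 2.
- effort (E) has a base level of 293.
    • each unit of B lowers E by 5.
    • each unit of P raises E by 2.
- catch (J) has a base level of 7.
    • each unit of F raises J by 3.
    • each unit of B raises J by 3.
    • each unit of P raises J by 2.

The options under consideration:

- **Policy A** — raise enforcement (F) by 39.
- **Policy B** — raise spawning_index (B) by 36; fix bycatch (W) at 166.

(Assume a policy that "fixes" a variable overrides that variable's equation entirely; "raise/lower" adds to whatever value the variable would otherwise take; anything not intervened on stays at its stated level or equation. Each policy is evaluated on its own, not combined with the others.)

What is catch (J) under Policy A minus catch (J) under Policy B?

1475

Policy A (F + 39):
  F = 127 + 39 = 166
  B = 133
  W = 74 + 2·166 − 5·133 = -259
  P = 41 − 3·166 − 2·(-259) = 61
  J = 7 + 3·166 + 3·133 + 2·61 = 1026
Policy B (B + 36, W := 166):
  F = 127
  B = 133 + 36 = 169
  W = 166
  P = 41 − 3·127 − 2·166 = -672
  J = 7 + 3·127 + 3·169 + 2·(-672) = -449
J: 1026 − (-449) = 1475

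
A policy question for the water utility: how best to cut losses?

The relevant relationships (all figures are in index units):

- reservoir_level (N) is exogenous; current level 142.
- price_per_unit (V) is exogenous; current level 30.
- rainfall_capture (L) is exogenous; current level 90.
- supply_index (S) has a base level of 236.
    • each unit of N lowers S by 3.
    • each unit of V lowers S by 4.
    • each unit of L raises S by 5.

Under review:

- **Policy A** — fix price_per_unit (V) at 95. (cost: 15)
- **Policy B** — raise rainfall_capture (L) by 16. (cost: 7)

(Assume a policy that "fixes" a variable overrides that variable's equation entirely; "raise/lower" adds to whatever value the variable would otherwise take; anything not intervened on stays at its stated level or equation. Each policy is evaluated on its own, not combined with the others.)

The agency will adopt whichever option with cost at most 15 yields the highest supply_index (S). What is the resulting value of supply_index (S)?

220

Policy A (V := 95):
  N = 142
  V = 95
  L = 90
  S = 236 − 3·142 − 4·95 + 5·90 = -120
Policy B (L + 16):
  N = 142
  V = 30
  L = 90 + 16 = 106
  S = 236 − 3·142 − 4·30 + 5·106 = 220
Comparing — Policy A: S=-120, Policy B: S=220. Highest is 220 (Policy B).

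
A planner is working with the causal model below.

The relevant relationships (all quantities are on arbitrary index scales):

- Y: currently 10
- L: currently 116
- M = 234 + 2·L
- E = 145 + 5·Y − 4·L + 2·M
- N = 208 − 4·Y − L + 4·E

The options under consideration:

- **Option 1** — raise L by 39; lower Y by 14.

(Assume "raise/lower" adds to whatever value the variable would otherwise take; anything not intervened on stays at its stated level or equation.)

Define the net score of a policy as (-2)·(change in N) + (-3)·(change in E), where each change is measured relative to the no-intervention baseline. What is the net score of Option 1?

Baseline:
  Y = 10
  L = 116
  M = 234 + 2·116 = 466
  E = 145 + 5·10 − 4·116 + 2·466 = 663
  N = 208 − 4·10 − 116 + 4·663 = 2704
Option 1 (L + 39, Y − 14):
  Y = 10 − 14 = -4
  L = 116 + 39 = 155
  M = 234 + 2·155 = 544
  E = 145 + 5·(-4) − 4·155 + 2·544 = 593
  N = 208 − 4·(-4) − 155 + 4·593 = 2441
ΔN = 2441 − 2704 = -263; ΔE = 593 − 663 = -70
Score = (-2)·(-263) + (-3)·(-70) = 736

736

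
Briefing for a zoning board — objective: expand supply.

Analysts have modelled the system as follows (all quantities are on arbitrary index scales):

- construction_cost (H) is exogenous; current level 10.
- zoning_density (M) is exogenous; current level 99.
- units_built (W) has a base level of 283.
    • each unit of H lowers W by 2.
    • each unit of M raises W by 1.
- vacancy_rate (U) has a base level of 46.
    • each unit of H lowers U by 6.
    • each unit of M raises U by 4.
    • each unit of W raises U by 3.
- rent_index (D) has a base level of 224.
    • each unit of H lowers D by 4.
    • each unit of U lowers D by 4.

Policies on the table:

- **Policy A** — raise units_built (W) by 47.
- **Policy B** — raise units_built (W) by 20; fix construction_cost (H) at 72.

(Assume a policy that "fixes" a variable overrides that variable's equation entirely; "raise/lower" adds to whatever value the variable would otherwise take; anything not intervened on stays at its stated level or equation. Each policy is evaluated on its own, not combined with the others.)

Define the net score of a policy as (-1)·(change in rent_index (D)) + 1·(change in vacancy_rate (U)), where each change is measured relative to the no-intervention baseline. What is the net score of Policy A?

Baseline:
  H = 10
  M = 99
  W = 283 − 2·10 + 99 = 362
  U = 46 − 6·10 + 4·99 + 3·362 = 1468
  D = 224 − 4·10 − 4·1468 = -5688
Policy A (W + 47):
  H = 10
  M = 99
  W = 283 − 2·10 + 99 (+47 from intervention) = 409
  U = 46 − 6·10 + 4·99 + 3·409 = 1609
  D = 224 − 4·10 − 4·1609 = -6252
ΔD = -6252 − (-5688) = -564; ΔU = 1609 − 1468 = 141
Score = (-1)·(-564) + 1·141 = 705

705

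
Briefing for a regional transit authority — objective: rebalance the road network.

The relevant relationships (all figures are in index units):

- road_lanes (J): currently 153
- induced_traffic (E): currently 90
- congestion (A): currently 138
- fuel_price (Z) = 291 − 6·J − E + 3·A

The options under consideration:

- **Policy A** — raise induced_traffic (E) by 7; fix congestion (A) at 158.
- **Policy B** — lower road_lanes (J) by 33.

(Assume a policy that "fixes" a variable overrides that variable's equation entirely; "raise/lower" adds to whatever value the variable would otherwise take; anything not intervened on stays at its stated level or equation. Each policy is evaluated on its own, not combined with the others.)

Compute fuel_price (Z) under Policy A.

-250

Policy A (E + 7, A := 158):
  J = 153
  E = 90 + 7 = 97
  A = 158
  Z = 291 − 6·153 − 97 + 3·158 = -250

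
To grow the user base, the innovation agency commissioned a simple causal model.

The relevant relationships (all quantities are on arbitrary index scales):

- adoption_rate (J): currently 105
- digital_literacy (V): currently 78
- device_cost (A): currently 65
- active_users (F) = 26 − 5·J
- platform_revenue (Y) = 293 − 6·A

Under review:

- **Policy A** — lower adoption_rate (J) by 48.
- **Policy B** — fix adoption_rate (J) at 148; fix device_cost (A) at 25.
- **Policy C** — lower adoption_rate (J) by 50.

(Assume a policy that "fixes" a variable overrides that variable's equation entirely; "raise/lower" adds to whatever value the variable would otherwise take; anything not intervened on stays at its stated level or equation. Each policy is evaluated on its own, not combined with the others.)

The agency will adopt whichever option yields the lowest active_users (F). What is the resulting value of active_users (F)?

-714

Policy A (J − 48):
  J = 105 − 48 = 57
  F = 26 − 5·57 = -259
Policy B (J := 148, A := 25):
  J = 148
  F = 26 − 5·148 = -714
Policy C (J − 50):
  J = 105 − 50 = 55
  F = 26 − 5·55 = -249
Comparing — Policy A: F=-259, Policy B: F=-714, Policy C: F=-249. Lowest is -714 (Policy B).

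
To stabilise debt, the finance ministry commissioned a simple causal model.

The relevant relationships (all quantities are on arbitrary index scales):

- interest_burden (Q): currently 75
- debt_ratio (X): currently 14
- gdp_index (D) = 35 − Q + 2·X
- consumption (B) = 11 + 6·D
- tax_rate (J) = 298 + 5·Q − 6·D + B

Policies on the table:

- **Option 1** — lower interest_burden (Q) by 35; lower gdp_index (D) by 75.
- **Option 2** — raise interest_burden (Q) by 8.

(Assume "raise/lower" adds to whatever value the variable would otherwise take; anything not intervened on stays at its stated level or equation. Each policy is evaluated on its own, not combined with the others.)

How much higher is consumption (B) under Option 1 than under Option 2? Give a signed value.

Option 1 (Q − 35, D − 75):
  Q = 75 − 35 = 40
  X = 14
  D = 35 − 40 + 2·14 (−75 from intervention) = -52
  B = 11 + 6·(-52) = -301
Option 2 (Q + 8):
  Q = 75 + 8 = 83
  X = 14
  D = 35 − 83 + 2·14 = -20
  B = 11 + 6·(-20) = -109
B: -301 − (-109) = -192

-192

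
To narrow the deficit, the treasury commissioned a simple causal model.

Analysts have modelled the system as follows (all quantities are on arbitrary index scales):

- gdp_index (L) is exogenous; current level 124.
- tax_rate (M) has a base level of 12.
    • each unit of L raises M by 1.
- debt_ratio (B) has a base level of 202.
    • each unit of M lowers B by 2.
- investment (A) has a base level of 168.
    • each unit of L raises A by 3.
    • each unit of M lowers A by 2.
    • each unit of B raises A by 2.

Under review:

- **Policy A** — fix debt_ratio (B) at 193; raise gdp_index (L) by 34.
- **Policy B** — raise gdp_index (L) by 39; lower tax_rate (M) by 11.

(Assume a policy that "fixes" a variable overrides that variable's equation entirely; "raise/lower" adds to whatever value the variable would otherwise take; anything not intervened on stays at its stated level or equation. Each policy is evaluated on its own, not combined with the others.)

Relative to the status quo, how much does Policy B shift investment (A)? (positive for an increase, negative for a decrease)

Baseline:
  L = 124
  M = 12 + 124 = 136
  B = 202 − 2·136 = -70
  A = 168 + 3·124 − 2·136 + 2·(-70) = 128
Policy B (L + 39, M − 11):
  L = 124 + 39 = 163
  M = 12 + 163 (−11 from intervention) = 164
  B = 202 − 2·164 = -126
  A = 168 + 3·163 − 2·164 + 2·(-126) = 77
Change in A: 77 − 128 = -51

-51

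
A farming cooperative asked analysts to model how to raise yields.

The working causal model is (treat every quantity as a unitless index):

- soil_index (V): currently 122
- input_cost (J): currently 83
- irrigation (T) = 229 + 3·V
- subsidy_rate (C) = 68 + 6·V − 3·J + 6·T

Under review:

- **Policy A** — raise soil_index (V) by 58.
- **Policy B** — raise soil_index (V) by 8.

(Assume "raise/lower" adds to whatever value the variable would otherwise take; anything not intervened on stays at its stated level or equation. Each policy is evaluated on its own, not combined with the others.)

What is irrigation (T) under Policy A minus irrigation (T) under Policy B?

150

Policy A (V + 58):
  V = 122 + 58 = 180
  T = 229 + 3·180 = 769
Policy B (V + 8):
  V = 122 + 8 = 130
  T = 229 + 3·130 = 619
T: 769 − 619 = 150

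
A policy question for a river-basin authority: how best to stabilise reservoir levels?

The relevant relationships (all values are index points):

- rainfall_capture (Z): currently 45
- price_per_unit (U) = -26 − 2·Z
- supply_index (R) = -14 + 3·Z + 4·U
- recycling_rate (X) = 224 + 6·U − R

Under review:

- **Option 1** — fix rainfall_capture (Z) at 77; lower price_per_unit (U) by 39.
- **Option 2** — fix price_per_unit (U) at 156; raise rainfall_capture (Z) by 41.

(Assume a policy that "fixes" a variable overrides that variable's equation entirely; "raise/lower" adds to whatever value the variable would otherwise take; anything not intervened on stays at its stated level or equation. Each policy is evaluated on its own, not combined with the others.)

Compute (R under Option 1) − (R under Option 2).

Option 1 (Z := 77, U − 39):
  Z = 77
  U = -26 − 2·77 (−39 from intervention) = -219
  R = -14 + 3·77 + 4·(-219) = -659
Option 2 (U := 156, Z + 41):
  Z = 45 + 41 = 86
  U = 156
  R = -14 + 3·86 + 4·156 = 868
R: -659 − 868 = -1527

-1527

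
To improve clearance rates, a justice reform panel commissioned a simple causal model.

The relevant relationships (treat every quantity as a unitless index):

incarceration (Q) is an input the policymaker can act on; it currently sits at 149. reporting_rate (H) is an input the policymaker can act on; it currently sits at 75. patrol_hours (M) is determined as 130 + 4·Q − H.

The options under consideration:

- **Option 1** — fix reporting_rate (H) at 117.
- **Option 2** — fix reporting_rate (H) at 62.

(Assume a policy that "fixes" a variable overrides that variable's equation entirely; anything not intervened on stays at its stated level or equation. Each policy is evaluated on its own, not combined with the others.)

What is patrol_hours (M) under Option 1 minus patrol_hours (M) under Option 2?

-55

Option 1 (H := 117):
  Q = 149
  H = 117
  M = 130 + 4·149 − 117 = 609
Option 2 (H := 62):
  Q = 149
  H = 62
  M = 130 + 4·149 − 62 = 664
M: 609 − 664 = -55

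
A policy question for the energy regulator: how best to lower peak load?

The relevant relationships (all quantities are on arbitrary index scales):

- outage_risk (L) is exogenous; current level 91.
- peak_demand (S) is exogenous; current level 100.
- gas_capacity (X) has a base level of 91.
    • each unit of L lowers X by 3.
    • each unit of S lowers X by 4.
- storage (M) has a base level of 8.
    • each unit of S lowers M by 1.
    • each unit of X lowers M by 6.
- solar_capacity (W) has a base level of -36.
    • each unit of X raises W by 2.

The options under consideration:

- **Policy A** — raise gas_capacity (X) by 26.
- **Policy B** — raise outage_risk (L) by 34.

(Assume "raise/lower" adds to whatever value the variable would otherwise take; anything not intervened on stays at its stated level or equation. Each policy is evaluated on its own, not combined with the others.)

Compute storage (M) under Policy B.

Policy B (L + 34):
  L = 91 + 34 = 125
  S = 100
  X = 91 − 3·125 − 4·100 = -684
  M = 8 − 100 − 6·(-684) = 4012

4012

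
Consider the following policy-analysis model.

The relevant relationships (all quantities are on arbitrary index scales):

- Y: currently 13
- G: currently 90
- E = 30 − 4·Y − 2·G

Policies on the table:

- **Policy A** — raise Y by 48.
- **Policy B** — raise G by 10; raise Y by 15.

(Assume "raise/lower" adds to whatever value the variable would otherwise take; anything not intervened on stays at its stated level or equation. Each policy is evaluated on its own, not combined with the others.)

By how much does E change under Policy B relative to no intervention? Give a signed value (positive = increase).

-80

Baseline:
  Y = 13
  G = 90
  E = 30 − 4·13 − 2·90 = -202
Policy B (G + 10, Y + 15):
  Y = 13 + 15 = 28
  G = 90 + 10 = 100
  E = 30 − 4·28 − 2·100 = -282
Change in E: -282 − (-202) = -80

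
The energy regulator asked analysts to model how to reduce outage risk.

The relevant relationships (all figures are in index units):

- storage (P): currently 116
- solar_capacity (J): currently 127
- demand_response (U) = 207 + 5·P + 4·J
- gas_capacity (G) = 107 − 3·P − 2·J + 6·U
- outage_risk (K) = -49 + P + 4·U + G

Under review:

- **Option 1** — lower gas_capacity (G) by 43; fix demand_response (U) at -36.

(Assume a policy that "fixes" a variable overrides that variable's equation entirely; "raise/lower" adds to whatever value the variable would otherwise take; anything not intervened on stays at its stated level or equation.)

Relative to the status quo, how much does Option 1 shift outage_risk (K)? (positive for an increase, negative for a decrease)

-13353

Baseline:
  P = 116
  J = 127
  U = 207 + 5·116 + 4·127 = 1295
  G = 107 − 3·116 − 2·127 + 6·1295 = 7275
  K = -49 + 116 + 4·1295 + 7275 = 12522
Option 1 (G − 43, U := -36):
  P = 116
  J = 127
  U = -36
  G = 107 − 3·116 − 2·127 + 6·(-36) (−43 from intervention) = -754
  K = -49 + 116 + 4·(-36) + (-754) = -831
Change in K: -831 − 12522 = -13353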